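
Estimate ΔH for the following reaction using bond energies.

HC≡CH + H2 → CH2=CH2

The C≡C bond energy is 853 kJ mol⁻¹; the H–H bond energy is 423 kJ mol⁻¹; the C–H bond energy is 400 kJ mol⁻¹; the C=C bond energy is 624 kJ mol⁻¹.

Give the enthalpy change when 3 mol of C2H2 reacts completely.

ΔH = −444 kJ

Bonds broken (reactants):
  C≡C: 1 × 853 = 853
  C–H: 2 × 400 = 800
  H–H: 1 × 423 = 423
  Σ(broken) = 2076 kJ
Bonds formed (products):
  C–H: 4 × 400 = 1600
  C=C: 1 × 624 = 624
  Σ(formed) = 2224 kJ
ΔH = Σ(broken) − Σ(formed) = 2076 − 2224 = −148 kJ
For 3× the reaction as written: 3 × (−148) = −444 kJ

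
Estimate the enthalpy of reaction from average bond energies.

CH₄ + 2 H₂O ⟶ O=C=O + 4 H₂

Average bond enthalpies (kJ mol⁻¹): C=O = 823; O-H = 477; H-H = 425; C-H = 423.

ΔH ≈ +254 kJ

Bonds broken (reactants):
  C-H: 4 × 423 = 1692
  O-H: 4 × 477 = 1908
  Σ(broken) = 3600 kJ
Bonds formed (products):
  C=O: 2 × 823 = 1646
  H-H: 4 × 425 = 1700
  Σ(formed) = 3346 kJ
ΔH = Σ(broken) − Σ(formed) = 3600 − 3346 = +254 kJ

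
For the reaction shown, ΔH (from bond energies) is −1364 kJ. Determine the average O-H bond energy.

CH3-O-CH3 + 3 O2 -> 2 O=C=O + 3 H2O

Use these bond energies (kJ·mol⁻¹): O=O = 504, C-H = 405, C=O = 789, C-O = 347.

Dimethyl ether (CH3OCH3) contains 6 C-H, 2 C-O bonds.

D(O-H) ≈ 474 kJ/mol

Let D be the O-H bond energy.
Σ(broken) = 6×405 + 2×347 + 3×504 = 4636
Σ(formed) = 4×789 + 6×D = 3156 + 6D
ΔH = Σ(broken) − Σ(formed) = (4636) − (3156 + 6D) = +1480 − 6D
Setting this equal to −1364 kJ gives 6D = 2844, so D = 474 kJ/mol.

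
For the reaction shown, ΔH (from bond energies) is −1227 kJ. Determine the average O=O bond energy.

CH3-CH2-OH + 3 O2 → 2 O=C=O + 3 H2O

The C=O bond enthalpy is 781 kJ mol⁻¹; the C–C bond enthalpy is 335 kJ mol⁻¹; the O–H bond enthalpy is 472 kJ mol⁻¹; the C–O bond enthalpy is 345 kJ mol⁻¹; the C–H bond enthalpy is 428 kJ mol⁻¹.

D(O=O) ≈ 479 kJ/mol

Let D be the O=O bond energy.
Σ(broken) = 1×335 + 5×428 + 1×345 + 1×472 + 3×D = 3292 + 3D
Σ(formed) = 4×781 + 6×472 = 5956
ΔH = Σ(broken) − Σ(formed) = (3292 + 3D) − (5956) = −2664 + 3D
Setting this equal to −1227 kJ gives 3D = 1437, so D = 479 kJ/mol.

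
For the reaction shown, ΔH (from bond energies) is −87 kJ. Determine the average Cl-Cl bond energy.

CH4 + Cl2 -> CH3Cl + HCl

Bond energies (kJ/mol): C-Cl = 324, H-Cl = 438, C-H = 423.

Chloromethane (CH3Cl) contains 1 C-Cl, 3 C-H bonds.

Let D be the Cl-Cl bond energy.
Σ(broken) = 4×423 + 1×D = 1692 + D
Σ(formed) = 1×324 + 3×423 + 1×438 = 2031
ΔH = Σ(broken) − Σ(formed) = (1692 + D) − (2031) = −339 + D
Setting this equal to −87 kJ gives D = 252 kJ/mol.

D(Cl-Cl) ≈ 252 kJ/mol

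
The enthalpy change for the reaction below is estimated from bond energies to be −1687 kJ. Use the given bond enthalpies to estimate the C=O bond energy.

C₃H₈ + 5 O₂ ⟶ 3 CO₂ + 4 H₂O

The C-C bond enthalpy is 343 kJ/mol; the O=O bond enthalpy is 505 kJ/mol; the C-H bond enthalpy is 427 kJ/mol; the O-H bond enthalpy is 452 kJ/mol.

D(C=O) ≈ 783 kJ/mol

Let D be the C=O bond energy.
Σ(broken) = 2×343 + 8×427 + 5×505 = 6627
Σ(formed) = 6×D + 8×452 = 3616 + 6D
ΔH = Σ(broken) − Σ(formed) = (6627) − (3616 + 6D) = +3011 − 6D
Setting this equal to −1687 kJ gives 6D = 4698, so D = 783 kJ/mol.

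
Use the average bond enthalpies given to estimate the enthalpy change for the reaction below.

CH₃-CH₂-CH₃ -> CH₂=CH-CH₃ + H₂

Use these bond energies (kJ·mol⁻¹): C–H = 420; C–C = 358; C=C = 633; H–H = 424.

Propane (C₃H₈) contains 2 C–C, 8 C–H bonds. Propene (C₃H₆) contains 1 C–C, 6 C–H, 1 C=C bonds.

Bonds broken (reactants):
  C–C: 2 × 358 = 716
  C–H: 8 × 420 = 3360
  Σ(broken) = 4076 kJ
Bonds formed (products):
  C–C: 1 × 358 = 358
  C–H: 6 × 420 = 2520
  C=C: 1 × 633 = 633
  H–H: 1 × 424 = 424
  Σ(formed) = 3935 kJ
ΔH = Σ(broken) − Σ(formed) = 4076 − 3935 = +141 kJ

ΔH ≈ +141 kJ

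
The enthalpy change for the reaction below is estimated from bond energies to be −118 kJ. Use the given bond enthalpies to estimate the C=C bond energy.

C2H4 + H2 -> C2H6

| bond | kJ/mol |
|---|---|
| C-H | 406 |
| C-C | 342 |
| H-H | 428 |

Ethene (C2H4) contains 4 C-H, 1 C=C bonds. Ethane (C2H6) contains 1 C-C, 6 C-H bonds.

Let D be the C=C bond energy.
Σ(broken) = 4×406 + 1×D + 1×428 = 2052 + D
Σ(formed) = 1×342 + 6×406 = 2778
ΔH = Σ(broken) − Σ(formed) = (2052 + D) − (2778) = −726 + D
Setting this equal to −118 kJ gives D = 608 kJ/mol.

D(C=C) ≈ 608 kJ/mol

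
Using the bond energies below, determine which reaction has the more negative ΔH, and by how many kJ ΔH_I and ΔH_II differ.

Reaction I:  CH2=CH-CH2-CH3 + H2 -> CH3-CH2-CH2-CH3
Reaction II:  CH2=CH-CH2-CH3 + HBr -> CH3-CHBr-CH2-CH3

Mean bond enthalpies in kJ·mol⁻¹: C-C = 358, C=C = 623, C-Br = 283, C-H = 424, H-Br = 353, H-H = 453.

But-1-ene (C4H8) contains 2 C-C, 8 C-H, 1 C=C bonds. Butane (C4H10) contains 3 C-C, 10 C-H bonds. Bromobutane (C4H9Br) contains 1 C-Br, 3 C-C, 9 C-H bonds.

Reaction I:
  Bonds broken (reactants):
    C-C: 2 × 358 = 716
    C-H: 8 × 424 = 3392
    C=C: 1 × 623 = 623
    H-H: 1 × 453 = 453
    Σ(broken) = 5184 kJ
  Bonds formed (products):
    C-C: 3 × 358 = 1074
    C-H: 10 × 424 = 4240
    Σ(formed) = 5314 kJ
  ΔH_I = 5184 − 5314 = −130 kJ
Reaction II:
  Bonds broken (reactants):
    C-C: 2 × 358 = 716
    C-H: 8 × 424 = 3392
    C=C: 1 × 623 = 623
    H-Br: 1 × 353 = 353
    Σ(broken) = 5084 kJ
  Bonds formed (products):
    C-Br: 1 × 283 = 283
    C-C: 3 × 358 = 1074
    C-H: 9 × 424 = 3816
    Σ(formed) = 5173 kJ
  ΔH_II = 5084 − 5173 = −89 kJ
ΔH_I − ΔH_II = −41 kJ, so reaction I has the more negative ΔH; |ΔH_I − ΔH_II| = 41 kJ.

Reaction I, by 41 kJ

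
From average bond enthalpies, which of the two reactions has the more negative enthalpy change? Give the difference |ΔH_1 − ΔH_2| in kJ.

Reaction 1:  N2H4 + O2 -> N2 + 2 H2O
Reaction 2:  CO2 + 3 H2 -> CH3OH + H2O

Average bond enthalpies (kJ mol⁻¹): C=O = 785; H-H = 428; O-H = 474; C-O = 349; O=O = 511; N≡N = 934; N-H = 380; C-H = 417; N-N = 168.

Reaction 1, by 463 kJ

Reaction 1:
  Bonds broken (reactants):
    N-H: 4 × 380 = 1520
    N-N: 1 × 168 = 168
    O=O: 1 × 511 = 511
    Σ(broken) = 2199 kJ
  Bonds formed (products):
    N≡N: 1 × 934 = 934
    O-H: 4 × 474 = 1896
    Σ(formed) = 2830 kJ
  ΔH_1 = 2199 − 2830 = −631 kJ
Reaction 2:
  Bonds broken (reactants):
    C=O: 2 × 785 = 1570
    H-H: 3 × 428 = 1284
    Σ(broken) = 2854 kJ
  Bonds formed (products):
    C-H: 3 × 417 = 1251
    C-O: 1 × 349 = 349
    O-H: 3 × 474 = 1422
    Σ(formed) = 3022 kJ
  ΔH_2 = 2854 − 3022 = −168 kJ
ΔH_1 − ΔH_2 = −463 kJ, so reaction 1 has the more negative ΔH; |ΔH_1 − ΔH_2| = 463 kJ.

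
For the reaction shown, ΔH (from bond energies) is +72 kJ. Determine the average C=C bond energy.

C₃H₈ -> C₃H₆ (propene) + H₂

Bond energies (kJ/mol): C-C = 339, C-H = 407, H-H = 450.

Let D be the C=C bond energy.
Σ(broken) = 2×339 + 8×407 = 3934
Σ(formed) = 1×339 + 6×407 + 1×D + 1×450 = 3231 + D
ΔH = Σ(broken) − Σ(formed) = (3934) − (3231 + D) = +703 − D
Setting this equal to +72 kJ gives D = 631 kJ/mol.

D(C=C) ≈ 631 kJ/mol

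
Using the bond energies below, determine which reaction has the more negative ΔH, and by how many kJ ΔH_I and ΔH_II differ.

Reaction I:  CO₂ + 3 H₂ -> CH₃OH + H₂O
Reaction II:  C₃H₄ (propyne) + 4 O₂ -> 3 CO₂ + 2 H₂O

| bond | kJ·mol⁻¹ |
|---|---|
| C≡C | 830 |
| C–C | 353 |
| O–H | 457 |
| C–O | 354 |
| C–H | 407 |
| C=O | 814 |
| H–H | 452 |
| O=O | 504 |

Reaction I:
  Bonds broken (reactants):
    C=O: 2 × 814 = 1628
    H–H: 3 × 452 = 1356
    Σ(broken) = 2984 kJ
  Bonds formed (products):
    C–H: 3 × 407 = 1221
    C–O: 1 × 354 = 354
    O–H: 3 × 457 = 1371
    Σ(formed) = 2946 kJ
  ΔH_I = 2984 − 2946 = +38 kJ
Reaction II:
  Bonds broken (reactants):
    C≡C: 1 × 830 = 830
    C–C: 1 × 353 = 353
    C–H: 4 × 407 = 1628
    O=O: 4 × 504 = 2016
    Σ(broken) = 4827 kJ
  Bonds formed (products):
    C=O: 6 × 814 = 4884
    O–H: 4 × 457 = 1828
    Σ(formed) = 6712 kJ
  ΔH_II = 4827 − 6712 = −1885 kJ
ΔH_I − ΔH_II = +1923 kJ, so reaction II has the more negative ΔH; |ΔH_I − ΔH_II| = 1923 kJ.

Reaction II, by 1923 kJ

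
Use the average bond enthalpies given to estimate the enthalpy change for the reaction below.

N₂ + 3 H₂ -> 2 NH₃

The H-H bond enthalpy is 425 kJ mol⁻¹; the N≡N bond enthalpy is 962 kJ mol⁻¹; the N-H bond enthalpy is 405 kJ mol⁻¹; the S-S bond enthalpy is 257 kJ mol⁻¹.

ΔH ≈ −193 kJ

Bonds broken (reactants):
  H-H: 3 × 425 = 1275
  N≡N: 1 × 962 = 962
  Σ(broken) = 2237 kJ
Bonds formed (products):
  N-H: 6 × 405 = 2430
  Σ(formed) = 2430 kJ
ΔH = Σ(broken) − Σ(formed) = 2237 − 2430 = −193 kJ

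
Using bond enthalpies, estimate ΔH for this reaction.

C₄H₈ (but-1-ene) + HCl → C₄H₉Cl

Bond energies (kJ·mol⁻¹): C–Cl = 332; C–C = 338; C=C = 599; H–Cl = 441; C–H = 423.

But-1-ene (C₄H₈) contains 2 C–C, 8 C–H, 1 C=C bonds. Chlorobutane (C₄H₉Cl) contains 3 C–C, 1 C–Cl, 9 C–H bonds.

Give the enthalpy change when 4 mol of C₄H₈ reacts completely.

Bonds broken (reactants):
  C–C: 2 × 338 = 676
  C–H: 8 × 423 = 3384
  C=C: 1 × 599 = 599
  H–Cl: 1 × 441 = 441
  Σ(broken) = 5100 kJ
Bonds formed (products):
  C–C: 3 × 338 = 1014
  C–Cl: 1 × 332 = 332
  C–H: 9 × 423 = 3807
  Σ(formed) = 5153 kJ
ΔH = Σ(broken) − Σ(formed) = 5100 − 5153 = −53 kJ
For 4× the reaction as written: 4 × (−53) = −212 kJ

ΔH = −212 kJ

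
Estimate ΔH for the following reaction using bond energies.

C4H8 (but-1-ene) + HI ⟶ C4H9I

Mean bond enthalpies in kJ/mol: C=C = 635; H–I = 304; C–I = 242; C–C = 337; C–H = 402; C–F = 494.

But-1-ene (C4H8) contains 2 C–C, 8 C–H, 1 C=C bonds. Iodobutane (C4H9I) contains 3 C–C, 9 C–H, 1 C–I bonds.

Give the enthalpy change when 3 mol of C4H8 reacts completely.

Bonds broken (reactants):
  C–C: 2 × 337 = 674
  C–H: 8 × 402 = 3216
  C=C: 1 × 635 = 635
  H–I: 1 × 304 = 304
  Σ(broken) = 4829 kJ
Bonds formed (products):
  C–C: 3 × 337 = 1011
  C–H: 9 × 402 = 3618
  C–I: 1 × 242 = 242
  Σ(formed) = 4871 kJ
ΔH = Σ(broken) − Σ(formed) = 4829 − 4871 = −42 kJ
For 3× the reaction as written: 3 × (−42) = −126 kJ

ΔH = −126 kJ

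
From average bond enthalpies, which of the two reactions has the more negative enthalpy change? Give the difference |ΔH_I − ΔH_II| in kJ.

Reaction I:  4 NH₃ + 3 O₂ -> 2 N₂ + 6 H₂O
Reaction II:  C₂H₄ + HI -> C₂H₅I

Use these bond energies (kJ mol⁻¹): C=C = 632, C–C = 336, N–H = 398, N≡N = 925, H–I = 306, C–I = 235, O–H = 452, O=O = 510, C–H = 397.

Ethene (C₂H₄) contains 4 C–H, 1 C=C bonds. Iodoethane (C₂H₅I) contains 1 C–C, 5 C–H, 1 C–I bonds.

Reaction I:
  Bonds broken (reactants):
    N–H: 12 × 398 = 4776
    O=O: 3 × 510 = 1530
    Σ(broken) = 6306 kJ
  Bonds formed (products):
    N≡N: 2 × 925 = 1850
    O–H: 12 × 452 = 5424
    Σ(formed) = 7274 kJ
  ΔH_I = 6306 − 7274 = −968 kJ
Reaction II:
  Bonds broken (reactants):
    C–H: 4 × 397 = 1588
    C=C: 1 × 632 = 632
    H–I: 1 × 306 = 306
    Σ(broken) = 2526 kJ
  Bonds formed (products):
    C–C: 1 × 336 = 336
    C–H: 5 × 397 = 1985
    C–I: 1 × 235 = 235
    Σ(formed) = 2556 kJ
  ΔH_II = 2526 − 2556 = −30 kJ
ΔH_I − ΔH_II = −938 kJ, so reaction I has the more negative ΔH; |ΔH_I − ΔH_II| = 938 kJ.

Reaction I, by 938 kJ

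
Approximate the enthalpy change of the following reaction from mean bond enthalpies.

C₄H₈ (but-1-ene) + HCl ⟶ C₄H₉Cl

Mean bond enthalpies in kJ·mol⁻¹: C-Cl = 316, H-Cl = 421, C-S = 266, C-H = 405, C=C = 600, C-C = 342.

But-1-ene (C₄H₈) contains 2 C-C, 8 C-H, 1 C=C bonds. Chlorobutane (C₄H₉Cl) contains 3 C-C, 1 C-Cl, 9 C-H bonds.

Bonds broken (reactants):
  C-C: 2 × 342 = 684
  C-H: 8 × 405 = 3240
  C=C: 1 × 600 = 600
  H-Cl: 1 × 421 = 421
  Σ(broken) = 4945 kJ
Bonds formed (products):
  C-C: 3 × 342 = 1026
  C-Cl: 1 × 316 = 316
  C-H: 9 × 405 = 3645
  Σ(formed) = 4987 kJ
ΔH = Σ(broken) − Σ(formed) = 4945 − 4987 = −42 kJ

ΔH ≈ −42 kJ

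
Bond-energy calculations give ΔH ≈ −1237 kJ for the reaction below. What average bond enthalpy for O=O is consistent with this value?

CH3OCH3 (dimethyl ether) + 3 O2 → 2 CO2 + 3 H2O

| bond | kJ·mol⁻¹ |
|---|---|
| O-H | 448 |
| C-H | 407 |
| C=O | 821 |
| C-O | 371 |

Let D be the O=O bond energy.
Σ(broken) = 6×407 + 2×371 + 3×D = 3184 + 3D
Σ(formed) = 4×821 + 6×448 = 5972
ΔH = Σ(broken) − Σ(formed) = (3184 + 3D) − (5972) = −2788 + 3D
Setting this equal to −1237 kJ gives 3D = 1551, so D = 517 kJ/mol.

D(O=O) ≈ 517 kJ/mol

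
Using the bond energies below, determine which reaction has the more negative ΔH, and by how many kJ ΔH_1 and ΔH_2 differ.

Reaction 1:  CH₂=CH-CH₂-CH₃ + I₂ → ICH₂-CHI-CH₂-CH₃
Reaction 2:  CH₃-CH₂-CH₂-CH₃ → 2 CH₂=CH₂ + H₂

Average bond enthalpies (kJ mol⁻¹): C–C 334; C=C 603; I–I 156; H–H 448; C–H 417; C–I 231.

Reaction 1, by 219 kJ

Reaction 1:
  Bonds broken (reactants):
    C–C: 2 × 334 = 668
    C–H: 8 × 417 = 3336
    C=C: 1 × 603 = 603
    I–I: 1 × 156 = 156
    Σ(broken) = 4763 kJ
  Bonds formed (products):
    C–C: 3 × 334 = 1002
    C–H: 8 × 417 = 3336
    C–I: 2 × 231 = 462
    Σ(formed) = 4800 kJ
  ΔH_1 = 4763 − 4800 = −37 kJ
Reaction 2:
  Bonds broken (reactants):
    C–C: 3 × 334 = 1002
    C–H: 10 × 417 = 4170
    Σ(broken) = 5172 kJ
  Bonds formed (products):
    C–H: 8 × 417 = 3336
    C=C: 2 × 603 = 1206
    H–H: 1 × 448 = 448
    Σ(formed) = 4990 kJ
  ΔH_2 = 5172 − 4990 = +182 kJ
ΔH_1 − ΔH_2 = −219 kJ, so reaction 1 has the more negative ΔH; |ΔH_1 − ΔH_2| = 219 kJ.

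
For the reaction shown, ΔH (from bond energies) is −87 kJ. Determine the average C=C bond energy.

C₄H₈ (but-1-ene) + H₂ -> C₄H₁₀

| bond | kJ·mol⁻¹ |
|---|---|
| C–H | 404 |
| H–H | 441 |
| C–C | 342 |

D(C=C) ≈ 622 kJ/mol

Let D be the C=C bond energy.
Σ(broken) = 2×342 + 8×404 + 1×D + 1×441 = 4357 + D
Σ(formed) = 3×342 + 10×404 = 5066
ΔH = Σ(broken) − Σ(formed) = (4357 + D) − (5066) = −709 + D
Setting this equal to −87 kJ gives D = 622 kJ/mol.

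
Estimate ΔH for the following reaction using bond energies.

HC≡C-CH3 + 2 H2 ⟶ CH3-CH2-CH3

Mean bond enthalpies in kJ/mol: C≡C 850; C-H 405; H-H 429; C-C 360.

ΔH ≈ −272 kJ

Bonds broken (reactants):
  C≡C: 1 × 850 = 850
  C-C: 1 × 360 = 360
  C-H: 4 × 405 = 1620
  H-H: 2 × 429 = 858
  Σ(broken) = 3688 kJ
Bonds formed (products):
  C-C: 2 × 360 = 720
  C-H: 8 × 405 = 3240
  Σ(formed) = 3960 kJ
ΔH = Σ(broken) − Σ(formed) = 3688 − 3960 = −272 kJ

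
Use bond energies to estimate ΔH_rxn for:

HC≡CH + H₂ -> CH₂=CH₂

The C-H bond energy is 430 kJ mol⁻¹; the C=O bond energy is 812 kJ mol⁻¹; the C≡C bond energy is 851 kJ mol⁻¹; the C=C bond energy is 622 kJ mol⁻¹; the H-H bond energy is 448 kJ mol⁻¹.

Bonds broken (reactants):
  C≡C: 1 × 851 = 851
  C-H: 2 × 430 = 860
  H-H: 1 × 448 = 448
  Σ(broken) = 2159 kJ
Bonds formed (products):
  C-H: 4 × 430 = 1720
  C=C: 1 × 622 = 622
  Σ(formed) = 2342 kJ
ΔH = Σ(broken) − Σ(formed) = 2159 − 2342 = −183 kJ

ΔH ≈ −183 kJ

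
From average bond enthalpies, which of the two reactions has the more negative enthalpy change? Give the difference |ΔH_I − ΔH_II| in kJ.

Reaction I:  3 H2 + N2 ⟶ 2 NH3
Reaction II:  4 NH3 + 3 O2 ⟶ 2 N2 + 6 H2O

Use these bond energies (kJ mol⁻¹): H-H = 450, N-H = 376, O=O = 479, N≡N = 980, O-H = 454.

Reaction I:
  Bonds broken (reactants):
    H-H: 3 × 450 = 1350
    N≡N: 1 × 980 = 980
    Σ(broken) = 2330 kJ
  Bonds formed (products):
    N-H: 6 × 376 = 2256
    Σ(formed) = 2256 kJ
  ΔH_I = 2330 − 2256 = +74 kJ
Reaction II:
  Bonds broken (reactants):
    N-H: 12 × 376 = 4512
    O=O: 3 × 479 = 1437
    Σ(broken) = 5949 kJ
  Bonds formed (products):
    N≡N: 2 × 980 = 1960
    O-H: 12 × 454 = 5448
    Σ(formed) = 7408 kJ
  ΔH_II = 5949 − 7408 = −1459 kJ
ΔH_I − ΔH_II = +1533 kJ, so reaction II has the more negative ΔH; |ΔH_I − ΔH_II| = 1533 kJ.

Reaction II, by 1533 kJ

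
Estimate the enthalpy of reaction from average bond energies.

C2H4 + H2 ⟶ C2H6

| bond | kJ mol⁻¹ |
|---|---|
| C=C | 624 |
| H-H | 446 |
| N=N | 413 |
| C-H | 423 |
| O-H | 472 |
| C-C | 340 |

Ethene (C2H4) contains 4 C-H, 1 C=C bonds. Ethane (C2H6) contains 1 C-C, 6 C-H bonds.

ΔH ≈ −116 kJ

Bonds broken (reactants):
  C-H: 4 × 423 = 1692
  C=C: 1 × 624 = 624
  H-H: 1 × 446 = 446
  Σ(broken) = 2762 kJ
Bonds formed (products):
  C-C: 1 × 340 = 340
  C-H: 6 × 423 = 2538
  Σ(formed) = 2878 kJ
ΔH = Σ(broken) − Σ(formed) = 2762 − 2878 = −116 kJ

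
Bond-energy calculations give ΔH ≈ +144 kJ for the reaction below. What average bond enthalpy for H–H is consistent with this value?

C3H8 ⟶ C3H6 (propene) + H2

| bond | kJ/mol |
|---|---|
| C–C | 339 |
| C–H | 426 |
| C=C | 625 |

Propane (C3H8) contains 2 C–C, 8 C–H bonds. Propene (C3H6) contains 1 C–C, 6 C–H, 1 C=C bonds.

Let D be the H–H bond energy.
Σ(broken) = 2×339 + 8×426 = 4086
Σ(formed) = 1×339 + 6×426 + 1×625 + 1×D = 3520 + D
ΔH = Σ(broken) − Σ(formed) = (4086) − (3520 + D) = +566 − D
Setting this equal to +144 kJ gives D = 422 kJ/mol.

D(H–H) ≈ 422 kJ/mol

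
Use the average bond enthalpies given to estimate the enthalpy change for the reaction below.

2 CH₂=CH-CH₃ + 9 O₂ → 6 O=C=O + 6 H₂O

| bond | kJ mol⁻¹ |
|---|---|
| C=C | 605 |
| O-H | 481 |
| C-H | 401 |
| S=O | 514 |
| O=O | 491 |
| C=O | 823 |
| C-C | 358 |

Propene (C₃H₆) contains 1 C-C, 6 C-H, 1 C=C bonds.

ΔH ≈ −4491 kJ

Bonds broken (reactants):
  C-C: 2 × 358 = 716
  C-H: 12 × 401 = 4812
  C=C: 2 × 605 = 1210
  O=O: 9 × 491 = 4419
  Σ(broken) = 11157 kJ
Bonds formed (products):
  C=O: 12 × 823 = 9876
  O-H: 12 × 481 = 5772
  Σ(formed) = 15648 kJ
ΔH = Σ(broken) − Σ(formed) = 11157 − 15648 = −4491 kJ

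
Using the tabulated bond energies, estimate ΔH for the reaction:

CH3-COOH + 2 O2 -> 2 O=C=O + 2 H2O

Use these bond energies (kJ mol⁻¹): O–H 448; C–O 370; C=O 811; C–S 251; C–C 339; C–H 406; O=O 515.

ΔH ≈ −820 kJ

Bonds broken (reactants):
  C–C: 1 × 339 = 339
  C–H: 3 × 406 = 1218
  C–O: 1 × 370 = 370
  C=O: 1 × 811 = 811
  O–H: 1 × 448 = 448
  O=O: 2 × 515 = 1030
  Σ(broken) = 4216 kJ
Bonds formed (products):
  C=O: 4 × 811 = 3244
  O–H: 4 × 448 = 1792
  Σ(formed) = 5036 kJ
ΔH = Σ(broken) − Σ(formed) = 4216 − 5036 = −820 kJ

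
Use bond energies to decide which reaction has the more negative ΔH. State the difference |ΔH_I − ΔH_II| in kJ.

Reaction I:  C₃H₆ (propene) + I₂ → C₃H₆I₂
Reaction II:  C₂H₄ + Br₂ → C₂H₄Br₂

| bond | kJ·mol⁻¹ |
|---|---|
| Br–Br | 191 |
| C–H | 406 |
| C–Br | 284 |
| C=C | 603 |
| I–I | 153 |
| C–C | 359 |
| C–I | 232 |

Reaction II, by 66 kJ

Reaction I:
  Bonds broken (reactants):
    C–C: 1 × 359 = 359
    C–H: 6 × 406 = 2436
    C=C: 1 × 603 = 603
    I–I: 1 × 153 = 153
    Σ(broken) = 3551 kJ
  Bonds formed (products):
    C–C: 2 × 359 = 718
    C–H: 6 × 406 = 2436
    C–I: 2 × 232 = 464
    Σ(formed) = 3618 kJ
  ΔH_I = 3551 − 3618 = −67 kJ
Reaction II:
  Bonds broken (reactants):
    Br–Br: 1 × 191 = 191
    C–H: 4 × 406 = 1624
    C=C: 1 × 603 = 603
    Σ(broken) = 2418 kJ
  Bonds formed (products):
    C–Br: 2 × 284 = 568
    C–C: 1 × 359 = 359
    C–H: 4 × 406 = 1624
    Σ(formed) = 2551 kJ
  ΔH_II = 2418 − 2551 = −133 kJ
ΔH_I − ΔH_II = +66 kJ, so reaction II has the more negative ΔH; |ΔH_I − ΔH_II| = 66 kJ.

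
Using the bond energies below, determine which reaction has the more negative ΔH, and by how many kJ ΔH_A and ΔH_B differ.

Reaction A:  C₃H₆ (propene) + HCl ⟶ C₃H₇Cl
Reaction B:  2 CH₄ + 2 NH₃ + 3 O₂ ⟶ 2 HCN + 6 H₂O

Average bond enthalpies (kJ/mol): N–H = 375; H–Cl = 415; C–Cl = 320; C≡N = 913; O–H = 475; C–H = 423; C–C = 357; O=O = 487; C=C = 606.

Reaction A:
  Bonds broken (reactants):
    C–C: 1 × 357 = 357
    C–H: 6 × 423 = 2538
    C=C: 1 × 606 = 606
    H–Cl: 1 × 415 = 415
    Σ(broken) = 3916 kJ
  Bonds formed (products):
    C–C: 2 × 357 = 714
    C–Cl: 1 × 320 = 320
    C–H: 7 × 423 = 2961
    Σ(formed) = 3995 kJ
  ΔH_A = 3916 − 3995 = −79 kJ
Reaction B:
  Bonds broken (reactants):
    C–H: 8 × 423 = 3384
    N–H: 6 × 375 = 2250
    O=O: 3 × 487 = 1461
    Σ(broken) = 7095 kJ
  Bonds formed (products):
    C≡N: 2 × 913 = 1826
    C–H: 2 × 423 = 846
    O–H: 12 × 475 = 5700
    Σ(formed) = 8372 kJ
  ΔH_B = 7095 − 8372 = −1277 kJ
ΔH_A − ΔH_B = +1198 kJ, so reaction B has the more negative ΔH; |ΔH_A − ΔH_B| = 1198 kJ.

Reaction B, by 1198 kJ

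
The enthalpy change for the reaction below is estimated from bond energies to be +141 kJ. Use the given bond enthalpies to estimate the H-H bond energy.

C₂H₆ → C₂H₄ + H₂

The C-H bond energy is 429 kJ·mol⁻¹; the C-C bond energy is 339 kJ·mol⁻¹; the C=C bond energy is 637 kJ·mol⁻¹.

D(H-H) ≈ 419 kJ/mol

Let D be the H-H bond energy.
Σ(broken) = 1×339 + 6×429 = 2913
Σ(formed) = 4×429 + 1×637 + 1×D = 2353 + D
ΔH = Σ(broken) − Σ(formed) = (2913) − (2353 + D) = +560 − D
Setting this equal to +141 kJ gives D = 419 kJ/mol.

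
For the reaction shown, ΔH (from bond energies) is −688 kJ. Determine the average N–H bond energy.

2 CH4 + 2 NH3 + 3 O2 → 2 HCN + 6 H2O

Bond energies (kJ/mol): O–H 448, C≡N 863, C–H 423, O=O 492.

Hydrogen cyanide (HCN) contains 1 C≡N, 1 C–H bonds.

D(N–H) ≈ 400 kJ/mol

Let D be the N–H bond energy.
Σ(broken) = 8×423 + 6×D + 3×492 = 4860 + 6D
Σ(formed) = 2×863 + 2×423 + 12×448 = 7948
ΔH = Σ(broken) − Σ(formed) = (4860 + 6D) − (7948) = −3088 + 6D
Setting this equal to −688 kJ gives 6D = 2400, so D = 400 kJ/mol.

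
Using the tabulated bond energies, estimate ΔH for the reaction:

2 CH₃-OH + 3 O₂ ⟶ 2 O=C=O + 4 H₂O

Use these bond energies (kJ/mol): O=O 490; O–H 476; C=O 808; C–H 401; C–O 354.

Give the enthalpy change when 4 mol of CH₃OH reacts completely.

ΔH = −3008 kJ

Bonds broken (reactants):
  C–H: 6 × 401 = 2406
  C–O: 2 × 354 = 708
  O–H: 2 × 476 = 952
  O=O: 3 × 490 = 1470
  Σ(broken) = 5536 kJ
Bonds formed (products):
  C=O: 4 × 808 = 3232
  O–H: 8 × 476 = 3808
  Σ(formed) = 7040 kJ
ΔH = Σ(broken) − Σ(formed) = 5536 − 7040 = −1504 kJ
For 2× the reaction as written: 2 × (−1504) = −3008 kJ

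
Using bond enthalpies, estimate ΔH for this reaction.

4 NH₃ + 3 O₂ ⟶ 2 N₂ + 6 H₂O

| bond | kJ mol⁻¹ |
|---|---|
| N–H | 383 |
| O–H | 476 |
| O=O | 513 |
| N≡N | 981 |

ΔH ≈ −1539 kJ

Bonds broken (reactants):
  N–H: 12 × 383 = 4596
  O=O: 3 × 513 = 1539
  Σ(broken) = 6135 kJ
Bonds formed (products):
  N≡N: 2 × 981 = 1962
  O–H: 12 × 476 = 5712
  Σ(formed) = 7674 kJ
ΔH = Σ(broken) − Σ(formed) = 6135 − 7674 = −1539 kJ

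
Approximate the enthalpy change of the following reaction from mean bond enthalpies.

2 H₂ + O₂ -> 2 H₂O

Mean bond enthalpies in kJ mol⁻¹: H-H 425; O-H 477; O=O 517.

ΔH ≈ −541 kJ

Bonds broken (reactants):
  H-H: 2 × 425 = 850
  O=O: 1 × 517 = 517
  Σ(broken) = 1367 kJ
Bonds formed (products):
  O-H: 4 × 477 = 1908
  Σ(formed) = 1908 kJ
ΔH = Σ(broken) − Σ(formed) = 1367 − 1908 = −541 kJ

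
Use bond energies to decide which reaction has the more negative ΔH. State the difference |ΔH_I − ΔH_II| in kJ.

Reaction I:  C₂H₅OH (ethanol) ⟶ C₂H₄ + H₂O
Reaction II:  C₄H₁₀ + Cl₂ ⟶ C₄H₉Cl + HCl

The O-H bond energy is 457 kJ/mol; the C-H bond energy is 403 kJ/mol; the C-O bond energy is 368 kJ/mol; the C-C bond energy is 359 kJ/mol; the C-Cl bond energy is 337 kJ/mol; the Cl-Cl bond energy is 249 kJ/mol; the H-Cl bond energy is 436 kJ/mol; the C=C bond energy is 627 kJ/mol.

Reaction I:
  Bonds broken (reactants):
    C-C: 1 × 359 = 359
    C-H: 5 × 403 = 2015
    C-O: 1 × 368 = 368
    O-H: 1 × 457 = 457
    Σ(broken) = 3199 kJ
  Bonds formed (products):
    C-H: 4 × 403 = 1612
    C=C: 1 × 627 = 627
    O-H: 2 × 457 = 914
    Σ(formed) = 3153 kJ
  ΔH_I = 3199 − 3153 = +46 kJ
Reaction II:
  Bonds broken (reactants):
    C-C: 3 × 359 = 1077
    C-H: 10 × 403 = 4030
    Cl-Cl: 1 × 249 = 249
    Σ(broken) = 5356 kJ
  Bonds formed (products):
    C-C: 3 × 359 = 1077
    C-Cl: 1 × 337 = 337
    C-H: 9 × 403 = 3627
    H-Cl: 1 × 436 = 436
    Σ(formed) = 5477 kJ
  ΔH_II = 5356 − 5477 = −121 kJ
ΔH_I − ΔH_II = +167 kJ, so reaction II has the more negative ΔH; |ΔH_I − ΔH_II| = 167 kJ.

Reaction II, by 167 kJ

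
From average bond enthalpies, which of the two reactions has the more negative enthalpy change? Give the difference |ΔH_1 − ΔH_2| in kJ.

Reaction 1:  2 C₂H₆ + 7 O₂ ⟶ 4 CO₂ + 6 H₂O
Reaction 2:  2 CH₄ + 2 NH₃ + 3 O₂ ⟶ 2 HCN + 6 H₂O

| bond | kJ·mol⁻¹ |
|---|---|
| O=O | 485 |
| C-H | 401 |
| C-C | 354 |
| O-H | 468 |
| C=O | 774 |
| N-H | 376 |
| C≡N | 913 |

Reaction 1:
  Bonds broken (reactants):
    C-C: 2 × 354 = 708
    C-H: 12 × 401 = 4812
    O=O: 7 × 485 = 3395
    Σ(broken) = 8915 kJ
  Bonds formed (products):
    C=O: 8 × 774 = 6192
    O-H: 12 × 468 = 5616
    Σ(formed) = 11808 kJ
  ΔH_1 = 8915 − 11808 = −2893 kJ
Reaction 2:
  Bonds broken (reactants):
    C-H: 8 × 401 = 3208
    N-H: 6 × 376 = 2256
    O=O: 3 × 485 = 1455
    Σ(broken) = 6919 kJ
  Bonds formed (products):
    C≡N: 2 × 913 = 1826
    C-H: 2 × 401 = 802
    O-H: 12 × 468 = 5616
    Σ(formed) = 8244 kJ
  ΔH_2 = 6919 − 8244 = −1325 kJ
ΔH_1 − ΔH_2 = −1568 kJ, so reaction 1 has the more negative ΔH; |ΔH_1 − ΔH_2| = 1568 kJ.

Reaction 1, by 1568 kJ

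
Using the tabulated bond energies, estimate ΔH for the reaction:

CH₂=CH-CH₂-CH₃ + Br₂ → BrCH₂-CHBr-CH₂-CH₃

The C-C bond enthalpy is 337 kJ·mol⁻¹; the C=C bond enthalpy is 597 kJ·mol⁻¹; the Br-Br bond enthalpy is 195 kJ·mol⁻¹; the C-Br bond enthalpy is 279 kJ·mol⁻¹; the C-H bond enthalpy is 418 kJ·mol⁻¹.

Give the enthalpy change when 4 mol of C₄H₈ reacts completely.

ΔH = −412 kJ

Bonds broken (reactants):
  Br-Br: 1 × 195 = 195
  C-C: 2 × 337 = 674
  C-H: 8 × 418 = 3344
  C=C: 1 × 597 = 597
  Σ(broken) = 4810 kJ
Bonds formed (products):
  C-Br: 2 × 279 = 558
  C-C: 3 × 337 = 1011
  C-H: 8 × 418 = 3344
  Σ(formed) = 4913 kJ
ΔH = Σ(broken) − Σ(formed) = 4810 − 4913 = −103 kJ
For 4× the reaction as written: 4 × (−103) = −412 kJ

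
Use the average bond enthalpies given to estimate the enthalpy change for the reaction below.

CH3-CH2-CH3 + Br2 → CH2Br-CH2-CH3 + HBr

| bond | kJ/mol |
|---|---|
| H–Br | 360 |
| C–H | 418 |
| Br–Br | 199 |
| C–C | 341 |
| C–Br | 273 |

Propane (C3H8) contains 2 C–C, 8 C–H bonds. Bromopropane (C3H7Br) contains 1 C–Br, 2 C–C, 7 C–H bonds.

ΔH ≈ −16 kJ

Bonds broken (reactants):
  Br–Br: 1 × 199 = 199
  C–C: 2 × 341 = 682
  C–H: 8 × 418 = 3344
  Σ(broken) = 4225 kJ
Bonds formed (products):
  C–Br: 1 × 273 = 273
  C–C: 2 × 341 = 682
  C–H: 7 × 418 = 2926
  H–Br: 1 × 360 = 360
  Σ(formed) = 4241 kJ
ΔH = Σ(broken) − Σ(formed) = 4225 − 4241 = −16 kJ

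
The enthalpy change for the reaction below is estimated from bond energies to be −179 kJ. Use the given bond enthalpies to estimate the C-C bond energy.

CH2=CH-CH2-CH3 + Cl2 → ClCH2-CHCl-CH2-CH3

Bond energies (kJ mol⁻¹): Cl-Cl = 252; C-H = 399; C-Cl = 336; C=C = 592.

D(C-C) ≈ 351 kJ/mol

Let D be the C-C bond energy.
Σ(broken) = 2×D + 8×399 + 1×592 + 1×252 = 4036 + 2D
Σ(formed) = 3×D + 2×336 + 8×399 = 3864 + 3D
ΔH = Σ(broken) − Σ(formed) = (4036 + 2D) − (3864 + 3D) = +172 − D
Setting this equal to −179 kJ gives D = 351 kJ/mol.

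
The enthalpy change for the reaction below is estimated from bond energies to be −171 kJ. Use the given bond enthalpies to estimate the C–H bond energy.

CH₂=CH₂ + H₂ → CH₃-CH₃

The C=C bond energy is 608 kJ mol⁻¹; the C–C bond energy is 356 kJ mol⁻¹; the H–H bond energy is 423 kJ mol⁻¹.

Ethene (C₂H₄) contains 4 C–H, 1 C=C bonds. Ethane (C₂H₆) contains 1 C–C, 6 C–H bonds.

Let D be the C–H bond energy.
Σ(broken) = 4×D + 1×608 + 1×423 = 1031 + 4D
Σ(formed) = 1×356 + 6×D = 356 + 6D
ΔH = Σ(broken) − Σ(formed) = (1031 + 4D) − (356 + 6D) = +675 − 2D
Setting this equal to −171 kJ gives 2D = 846, so D = 423 kJ/mol.

D(C–H) ≈ 423 kJ/mol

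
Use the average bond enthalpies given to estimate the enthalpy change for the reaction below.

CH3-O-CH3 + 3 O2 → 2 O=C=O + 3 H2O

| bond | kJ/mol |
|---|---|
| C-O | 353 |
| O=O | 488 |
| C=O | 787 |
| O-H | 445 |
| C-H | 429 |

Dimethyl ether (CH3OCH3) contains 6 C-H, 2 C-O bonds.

ΔH ≈ −1074 kJ

Bonds broken (reactants):
  C-H: 6 × 429 = 2574
  C-O: 2 × 353 = 706
  O=O: 3 × 488 = 1464
  Σ(broken) = 4744 kJ
Bonds formed (products):
  C=O: 4 × 787 = 3148
  O-H: 6 × 445 = 2670
  Σ(formed) = 5818 kJ
ΔH = Σ(broken) − Σ(formed) = 4744 − 5818 = −1074 kJ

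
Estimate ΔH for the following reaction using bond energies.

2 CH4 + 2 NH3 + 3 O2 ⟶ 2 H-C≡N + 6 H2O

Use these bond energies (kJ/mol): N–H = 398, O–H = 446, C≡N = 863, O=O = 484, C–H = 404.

Bonds broken (reactants):
  C–H: 8 × 404 = 3232
  N–H: 6 × 398 = 2388
  O=O: 3 × 484 = 1452
  Σ(broken) = 7072 kJ
Bonds formed (products):
  C≡N: 2 × 863 = 1726
  C–H: 2 × 404 = 808
  O–H: 12 × 446 = 5352
  Σ(formed) = 7886 kJ
ΔH = Σ(broken) − Σ(formed) = 7072 − 7886 = −814 kJ

ΔH ≈ −814 kJ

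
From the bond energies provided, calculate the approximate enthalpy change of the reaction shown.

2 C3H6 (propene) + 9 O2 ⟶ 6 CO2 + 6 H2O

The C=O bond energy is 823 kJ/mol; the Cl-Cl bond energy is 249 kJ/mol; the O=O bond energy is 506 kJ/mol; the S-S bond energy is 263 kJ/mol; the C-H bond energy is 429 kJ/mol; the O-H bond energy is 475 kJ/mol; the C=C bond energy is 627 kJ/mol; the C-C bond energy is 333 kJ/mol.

Bonds broken (reactants):
  C-C: 2 × 333 = 666
  C-H: 12 × 429 = 5148
  C=C: 2 × 627 = 1254
  O=O: 9 × 506 = 4554
  Σ(broken) = 11622 kJ
Bonds formed (products):
  C=O: 12 × 823 = 9876
  O-H: 12 × 475 = 5700
  Σ(formed) = 15576 kJ
ΔH = Σ(broken) − Σ(formed) = 11622 − 15576 = −3954 kJ

ΔH ≈ −3954 kJ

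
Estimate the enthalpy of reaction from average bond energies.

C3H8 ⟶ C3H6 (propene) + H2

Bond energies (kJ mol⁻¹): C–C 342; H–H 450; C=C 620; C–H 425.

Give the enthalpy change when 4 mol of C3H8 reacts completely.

ΔH = +488 kJ

Bonds broken (reactants):
  C–C: 2 × 342 = 684
  C–H: 8 × 425 = 3400
  Σ(broken) = 4084 kJ
Bonds formed (products):
  C–C: 1 × 342 = 342
  C–H: 6 × 425 = 2550
  C=C: 1 × 620 = 620
  H–H: 1 × 450 = 450
  Σ(formed) = 3962 kJ
ΔH = Σ(broken) − Σ(formed) = 4084 − 3962 = +122 kJ
For 4× the reaction as written: 4 × (+122) = +488 kJ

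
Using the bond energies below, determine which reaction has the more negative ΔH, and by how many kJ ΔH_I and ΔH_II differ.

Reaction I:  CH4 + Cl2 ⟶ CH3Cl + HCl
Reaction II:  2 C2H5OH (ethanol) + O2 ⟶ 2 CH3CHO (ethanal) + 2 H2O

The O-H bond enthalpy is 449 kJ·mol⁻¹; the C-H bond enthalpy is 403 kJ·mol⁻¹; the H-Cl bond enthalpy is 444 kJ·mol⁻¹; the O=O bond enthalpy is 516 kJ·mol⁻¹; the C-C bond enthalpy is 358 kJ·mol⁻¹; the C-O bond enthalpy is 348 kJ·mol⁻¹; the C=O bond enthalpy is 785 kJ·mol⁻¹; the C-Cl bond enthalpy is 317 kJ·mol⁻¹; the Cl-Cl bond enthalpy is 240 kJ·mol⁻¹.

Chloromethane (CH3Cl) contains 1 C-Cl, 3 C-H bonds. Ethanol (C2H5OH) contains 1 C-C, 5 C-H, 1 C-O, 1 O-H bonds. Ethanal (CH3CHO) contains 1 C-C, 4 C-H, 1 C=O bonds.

Reaction I:
  Bonds broken (reactants):
    C-H: 4 × 403 = 1612
    Cl-Cl: 1 × 240 = 240
    Σ(broken) = 1852 kJ
  Bonds formed (products):
    C-Cl: 1 × 317 = 317
    C-H: 3 × 403 = 1209
    H-Cl: 1 × 444 = 444
    Σ(formed) = 1970 kJ
  ΔH_I = 1852 − 1970 = −118 kJ
Reaction II:
  Bonds broken (reactants):
    C-C: 2 × 358 = 716
    C-H: 10 × 403 = 4030
    C-O: 2 × 348 = 696
    O-H: 2 × 449 = 898
    O=O: 1 × 516 = 516
    Σ(broken) = 6856 kJ
  Bonds formed (products):
    C-C: 2 × 358 = 716
    C-H: 8 × 403 = 3224
    C=O: 2 × 785 = 1570
    O-H: 4 × 449 = 1796
    Σ(formed) = 7306 kJ
  ΔH_II = 6856 − 7306 = −450 kJ
ΔH_I − ΔH_II = +332 kJ, so reaction II has the more negative ΔH; |ΔH_I − ΔH_II| = 332 kJ.

Reaction II, by 332 kJ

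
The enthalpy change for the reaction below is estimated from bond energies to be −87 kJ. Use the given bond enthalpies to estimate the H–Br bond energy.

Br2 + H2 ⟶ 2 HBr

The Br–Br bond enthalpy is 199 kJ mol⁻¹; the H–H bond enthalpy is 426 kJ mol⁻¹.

Let D be the H–Br bond energy.
Σ(broken) = 1×199 + 1×426 = 625
Σ(formed) = 2×D = 2D
ΔH = Σ(broken) − Σ(formed) = (625) − (2D) = +625 − 2D
Setting this equal to −87 kJ gives 2D = 712, so D = 356 kJ/mol.

D(H–Br) ≈ 356 kJ/mol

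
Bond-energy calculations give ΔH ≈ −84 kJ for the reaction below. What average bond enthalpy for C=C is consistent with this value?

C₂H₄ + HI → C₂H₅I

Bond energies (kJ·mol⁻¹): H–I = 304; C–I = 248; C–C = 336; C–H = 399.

Let D be the C=C bond energy.
Σ(broken) = 4×399 + 1×D + 1×304 = 1900 + D
Σ(formed) = 1×336 + 5×399 + 1×248 = 2579
ΔH = Σ(broken) − Σ(formed) = (1900 + D) − (2579) = −679 + D
Setting this equal to −84 kJ gives D = 595 kJ/mol.

D(C=C) ≈ 595 kJ/mol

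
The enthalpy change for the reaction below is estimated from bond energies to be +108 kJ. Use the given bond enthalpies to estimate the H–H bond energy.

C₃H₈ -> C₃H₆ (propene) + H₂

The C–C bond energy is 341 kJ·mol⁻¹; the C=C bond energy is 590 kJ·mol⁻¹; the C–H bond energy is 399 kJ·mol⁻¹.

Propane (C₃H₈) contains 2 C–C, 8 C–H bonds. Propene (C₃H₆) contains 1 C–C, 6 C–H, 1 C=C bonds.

D(H–H) ≈ 441 kJ/mol

Let D be the H–H bond energy.
Σ(broken) = 2×341 + 8×399 = 3874
Σ(formed) = 1×341 + 6×399 + 1×590 + 1×D = 3325 + D
ΔH = Σ(broken) − Σ(formed) = (3874) − (3325 + D) = +549 − D
Setting this equal to +108 kJ gives D = 441 kJ/mol.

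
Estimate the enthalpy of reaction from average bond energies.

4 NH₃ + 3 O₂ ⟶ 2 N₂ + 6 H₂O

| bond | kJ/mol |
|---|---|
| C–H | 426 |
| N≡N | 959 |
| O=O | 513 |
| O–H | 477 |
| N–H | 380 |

ΔH ≈ −1543 kJ

Bonds broken (reactants):
  N–H: 12 × 380 = 4560
  O=O: 3 × 513 = 1539
  Σ(broken) = 6099 kJ
Bonds formed (products):
  N≡N: 2 × 959 = 1918
  O–H: 12 × 477 = 5724
  Σ(formed) = 7642 kJ
ΔH = Σ(broken) − Σ(formed) = 6099 − 7642 = −1543 kJ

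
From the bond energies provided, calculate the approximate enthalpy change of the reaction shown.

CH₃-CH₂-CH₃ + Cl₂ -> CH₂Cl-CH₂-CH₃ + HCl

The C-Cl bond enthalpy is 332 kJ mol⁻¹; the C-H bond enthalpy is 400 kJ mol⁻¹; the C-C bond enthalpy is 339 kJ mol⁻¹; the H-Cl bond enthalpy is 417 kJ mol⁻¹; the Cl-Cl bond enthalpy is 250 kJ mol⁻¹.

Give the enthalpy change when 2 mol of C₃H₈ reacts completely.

Bonds broken (reactants):
  C-C: 2 × 339 = 678
  C-H: 8 × 400 = 3200
  Cl-Cl: 1 × 250 = 250
  Σ(broken) = 4128 kJ
Bonds formed (products):
  C-C: 2 × 339 = 678
  C-Cl: 1 × 332 = 332
  C-H: 7 × 400 = 2800
  H-Cl: 1 × 417 = 417
  Σ(formed) = 4227 kJ
ΔH = Σ(broken) − Σ(formed) = 4128 − 4227 = −99 kJ
For 2× the reaction as written: 2 × (−99) = −198 kJ

ΔH = −198 kJ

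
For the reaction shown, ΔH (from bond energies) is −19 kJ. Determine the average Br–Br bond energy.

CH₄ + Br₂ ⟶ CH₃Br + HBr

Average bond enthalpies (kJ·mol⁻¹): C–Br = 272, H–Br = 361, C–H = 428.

Let D be the Br–Br bond energy.
Σ(broken) = 1×D + 4×428 = 1712 + D
Σ(formed) = 1×272 + 3×428 + 1×361 = 1917
ΔH = Σ(broken) − Σ(formed) = (1712 + D) − (1917) = −205 + D
Setting this equal to −19 kJ gives D = 186 kJ/mol.

D(Br–Br) ≈ 186 kJ/mol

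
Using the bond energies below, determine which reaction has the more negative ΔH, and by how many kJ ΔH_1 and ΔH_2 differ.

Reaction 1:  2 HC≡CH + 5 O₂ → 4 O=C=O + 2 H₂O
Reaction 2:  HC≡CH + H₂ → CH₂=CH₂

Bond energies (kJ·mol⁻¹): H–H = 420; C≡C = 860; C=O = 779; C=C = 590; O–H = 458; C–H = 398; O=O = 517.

Reaction 1:
  Bonds broken (reactants):
    C≡C: 2 × 860 = 1720
    C–H: 4 × 398 = 1592
    O=O: 5 × 517 = 2585
    Σ(broken) = 5897 kJ
  Bonds formed (products):
    C=O: 8 × 779 = 6232
    O–H: 4 × 458 = 1832
    Σ(formed) = 8064 kJ
  ΔH_1 = 5897 − 8064 = −2167 kJ
Reaction 2:
  Bonds broken (reactants):
    C≡C: 1 × 860 = 860
    C–H: 2 × 398 = 796
    H–H: 1 × 420 = 420
    Σ(broken) = 2076 kJ
  Bonds formed (products):
    C–H: 4 × 398 = 1592
    C=C: 1 × 590 = 590
    Σ(formed) = 2182 kJ
  ΔH_2 = 2076 − 2182 = −106 kJ
ΔH_1 − ΔH_2 = −2061 kJ, so reaction 1 has the more negative ΔH; |ΔH_1 − ΔH_2| = 2061 kJ.

Reaction 1, by 2061 kJ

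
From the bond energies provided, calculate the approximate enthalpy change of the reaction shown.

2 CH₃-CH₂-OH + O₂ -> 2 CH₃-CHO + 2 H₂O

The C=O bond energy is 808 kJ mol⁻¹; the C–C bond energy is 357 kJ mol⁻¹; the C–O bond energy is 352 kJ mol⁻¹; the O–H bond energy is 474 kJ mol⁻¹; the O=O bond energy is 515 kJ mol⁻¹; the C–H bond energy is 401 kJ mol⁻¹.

Bonds broken (reactants):
  C–C: 2 × 357 = 714
  C–H: 10 × 401 = 4010
  C–O: 2 × 352 = 704
  O–H: 2 × 474 = 948
  O=O: 1 × 515 = 515
  Σ(broken) = 6891 kJ
Bonds formed (products):
  C–C: 2 × 357 = 714
  C–H: 8 × 401 = 3208
  C=O: 2 × 808 = 1616
  O–H: 4 × 474 = 1896
  Σ(formed) = 7434 kJ
ΔH = Σ(broken) − Σ(formed) = 6891 − 7434 = −543 kJ

ΔH ≈ −543 kJ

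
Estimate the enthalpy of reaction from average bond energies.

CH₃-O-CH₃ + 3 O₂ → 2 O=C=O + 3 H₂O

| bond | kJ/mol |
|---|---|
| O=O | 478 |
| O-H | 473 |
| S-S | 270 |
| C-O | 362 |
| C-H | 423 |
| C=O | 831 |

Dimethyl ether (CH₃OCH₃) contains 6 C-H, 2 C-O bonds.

ΔH ≈ −1466 kJ

Bonds broken (reactants):
  C-H: 6 × 423 = 2538
  C-O: 2 × 362 = 724
  O=O: 3 × 478 = 1434
  Σ(broken) = 4696 kJ
Bonds formed (products):
  C=O: 4 × 831 = 3324
  O-H: 6 × 473 = 2838
  Σ(formed) = 6162 kJ
ΔH = Σ(broken) − Σ(formed) = 4696 − 6162 = −1466 kJ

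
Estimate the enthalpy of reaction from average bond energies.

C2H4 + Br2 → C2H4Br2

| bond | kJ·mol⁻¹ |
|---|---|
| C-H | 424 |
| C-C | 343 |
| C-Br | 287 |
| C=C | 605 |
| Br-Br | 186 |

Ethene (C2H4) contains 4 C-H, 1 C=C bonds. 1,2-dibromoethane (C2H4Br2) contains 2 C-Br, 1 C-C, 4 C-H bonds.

ΔH ≈ −126 kJ

Bonds broken (reactants):
  Br-Br: 1 × 186 = 186
  C-H: 4 × 424 = 1696
  C=C: 1 × 605 = 605
  Σ(broken) = 2487 kJ
Bonds formed (products):
  C-Br: 2 × 287 = 574
  C-C: 1 × 343 = 343
  C-H: 4 × 424 = 1696
  Σ(formed) = 2613 kJ
ΔH = Σ(broken) − Σ(formed) = 2487 − 2613 = −126 kJ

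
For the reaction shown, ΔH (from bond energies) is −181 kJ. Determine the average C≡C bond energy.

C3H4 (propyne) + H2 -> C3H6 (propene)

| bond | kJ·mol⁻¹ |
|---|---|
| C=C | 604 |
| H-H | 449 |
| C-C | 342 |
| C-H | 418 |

D(C≡C) ≈ 810 kJ/mol

Let D be the C≡C bond energy.
Σ(broken) = 1×D + 1×342 + 4×418 + 1×449 = 2463 + D
Σ(formed) = 1×342 + 6×418 + 1×604 = 3454
ΔH = Σ(broken) − Σ(formed) = (2463 + D) − (3454) = −991 + D
Setting this equal to −181 kJ gives D = 810 kJ/mol.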